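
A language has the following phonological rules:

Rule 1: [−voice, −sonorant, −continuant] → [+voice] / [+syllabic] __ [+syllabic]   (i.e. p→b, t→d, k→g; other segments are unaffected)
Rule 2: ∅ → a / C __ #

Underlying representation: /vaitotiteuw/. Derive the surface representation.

Rule 1 (intervocalic voicing): /t/ is a voiceless stop between vowels /i/ and /o/, so it voices to [d]. /t/ is a voiceless stop between vowels /o/ and /i/, so it voices to [d]. /t/ is a voiceless stop between vowels /i/ and /e/, so it voices to [d]. /vaitotiteuw/ → vaidodideuw.
Rule 2 (final a-epenthesis): the form ends in the consonant /w/, so [a] is inserted word-finally. /vaidodideuw/ → vaidodideuwa.

vaidodideuwa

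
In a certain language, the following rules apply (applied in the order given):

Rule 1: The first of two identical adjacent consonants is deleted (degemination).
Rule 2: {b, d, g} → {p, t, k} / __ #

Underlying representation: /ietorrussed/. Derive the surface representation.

Rule 1 (degemination): /rr/ is a geminate; the first /r/ deletes. /ss/ is a geminate; the first /s/ deletes. /ietorrussed/ → ietorused.
Rule 2 (final devoicing): /d/ is a voiced stop in word-final position, so it devoices to [t]. /ietorused/ → ietoruset.

ietoruset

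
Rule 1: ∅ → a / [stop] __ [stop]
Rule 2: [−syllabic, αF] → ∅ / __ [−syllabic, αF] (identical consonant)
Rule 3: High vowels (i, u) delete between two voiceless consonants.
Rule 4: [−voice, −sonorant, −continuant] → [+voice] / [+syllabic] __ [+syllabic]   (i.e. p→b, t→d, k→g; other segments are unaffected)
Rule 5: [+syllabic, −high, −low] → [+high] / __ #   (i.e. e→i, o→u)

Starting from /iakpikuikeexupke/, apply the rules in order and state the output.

iagapkuigeexpagi

Rule 1 (stop-cluster a-epenthesis): /k/ and /p/ form a stop–stop cluster, so [a] is inserted between them. /p/ and /k/ form a stop–stop cluster, so [a] is inserted between them. /iakpikuikeexupke/ → iakapikuikeexupake.
Rule 2 (degemination): no segment meets the environment; /iakapikuikeexupake/ is unchanged.
Rule 3 (high vowel syncope): /i/ is a high vowel flanked by voiceless consonants /p/ and /k/, so it deletes. /u/ is a high vowel flanked by voiceless consonants /x/ and /p/, so it deletes. /iakapikuikeexupake/ → iakapkuikeexpake.
Rule 4 (intervocalic voicing): /k/ is a voiceless stop between vowels /a/ and /a/, so it voices to [g]. /k/ is a voiceless stop between vowels /i/ and /e/, so it voices to [g]. /k/ is a voiceless stop between vowels /a/ and /e/, so it voices to [g]. /iakapkuikeexpake/ → iagapkuigeexpage.
Rule 5 (final vowel raising): /e/ is a mid vowel in word-final position, so it raises to [i]. /iagapkuigeexpage/ → iagapkuigeexpagi.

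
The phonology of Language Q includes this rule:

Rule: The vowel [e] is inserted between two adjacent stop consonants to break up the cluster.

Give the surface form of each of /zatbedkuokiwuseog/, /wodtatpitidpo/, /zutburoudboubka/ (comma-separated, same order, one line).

/zatbedkuokiwuseog/: /t/ and /b/ form a stop–stop cluster, so [e] is inserted between them. /d/ and /k/ form a stop–stop cluster, so [e] is inserted between them. → [zatebedekuokiwuseog].
/wodtatpitidpo/: /d/ and /t/ form a stop–stop cluster, so [e] is inserted between them. /t/ and /p/ form a stop–stop cluster, so [e] is inserted between them. /d/ and /p/ form a stop–stop cluster, so [e] is inserted between them. → [wodetatepitidepo].
/zutburoudboubka/: /t/ and /b/ form a stop–stop cluster, so [e] is inserted between them. /d/ and /b/ form a stop–stop cluster, so [e] is inserted between them. /b/ and /k/ form a stop–stop cluster, so [e] is inserted between them. → [zuteburoudeboubeka].

zatebedekuokiwuseog, wodetatepitidepo, zuteburoudeboubeka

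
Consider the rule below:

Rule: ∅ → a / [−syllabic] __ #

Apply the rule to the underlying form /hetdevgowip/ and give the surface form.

hetdevgowipa

the form ends in the consonant /p/, so [a] is inserted word-finally.
Surface form: [hetdevgowipa].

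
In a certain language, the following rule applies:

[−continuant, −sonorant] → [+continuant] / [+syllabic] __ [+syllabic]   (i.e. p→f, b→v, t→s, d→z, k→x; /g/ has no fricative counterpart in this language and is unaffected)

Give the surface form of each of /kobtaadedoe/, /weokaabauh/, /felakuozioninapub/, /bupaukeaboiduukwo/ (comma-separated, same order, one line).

kobtaazezoe, weoxaavauh, felaxuozioninafub, bufauxeavoizuukwo

/kobtaadedoe/: /d/ is a stop between vowels /a/ and /e/, so it spirantizes to the fricative [z]. /d/ is a stop between vowels /e/ and /o/, so it spirantizes to the fricative [z]. → [kobtaazezoe].
/weokaabauh/: /k/ is a stop between vowels /o/ and /a/, so it spirantizes to the fricative [x]. /b/ is a stop between vowels /a/ and /a/, so it spirantizes to the fricative [v]. → [weoxaavauh].
/felakuozioninapub/: /k/ is a stop between vowels /a/ and /u/, so it spirantizes to the fricative [x]. /p/ is a stop between vowels /a/ and /u/, so it spirantizes to the fricative [f]. → [felaxuozioninafub].
/bupaukeaboiduukwo/: /p/ is a stop between vowels /u/ and /a/, so it spirantizes to the fricative [f]. /k/ is a stop between vowels /u/ and /e/, so it spirantizes to the fricative [x]. /b/ is a stop between vowels /a/ and /o/, so it spirantizes to the fricative [v]. /d/ is a stop between vowels /i/ and /u/, so it spirantizes to the fricative [z]. → [bufauxeavoizuukwo].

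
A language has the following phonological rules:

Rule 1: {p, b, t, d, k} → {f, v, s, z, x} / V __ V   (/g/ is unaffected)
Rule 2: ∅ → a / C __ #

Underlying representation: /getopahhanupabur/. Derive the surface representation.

Rule 1 (intervocalic spirantization): /t/ is a stop between vowels /e/ and /o/, so it spirantizes to the fricative [s]. /p/ is a stop between vowels /o/ and /a/, so it spirantizes to the fricative [f]. /p/ is a stop between vowels /u/ and /a/, so it spirantizes to the fricative [f]. /b/ is a stop between vowels /a/ and /u/, so it spirantizes to the fricative [v]. /getopahhanupabur/ → gesofahhanufavur.
Rule 2 (final a-epenthesis): the form ends in the consonant /r/, so [a] is inserted word-finally. /gesofahhanufavur/ → gesofahhanufavura.

gesofahhanufavura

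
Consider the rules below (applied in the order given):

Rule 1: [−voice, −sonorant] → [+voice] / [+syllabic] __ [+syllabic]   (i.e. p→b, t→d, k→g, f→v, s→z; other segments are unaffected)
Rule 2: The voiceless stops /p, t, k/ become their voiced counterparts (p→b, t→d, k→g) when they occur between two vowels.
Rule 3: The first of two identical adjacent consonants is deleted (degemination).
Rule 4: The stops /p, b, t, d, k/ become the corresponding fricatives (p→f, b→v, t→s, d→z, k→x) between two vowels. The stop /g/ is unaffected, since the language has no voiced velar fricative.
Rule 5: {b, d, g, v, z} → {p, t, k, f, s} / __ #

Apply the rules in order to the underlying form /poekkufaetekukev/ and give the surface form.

Rule 1 (intervocalic voicing): /f/ is a voiceless obstruent between vowels /u/ and /a/, so it voices to [v]. /t/ is a voiceless obstruent between vowels /e/ and /e/, so it voices to [d]. /k/ is a voiceless obstruent between vowels /e/ and /u/, so it voices to [g]. /k/ is a voiceless obstruent between vowels /u/ and /e/, so it voices to [g]. /poekkufaetekukev/ → poekkuvaedegugev.
Rule 2 (intervocalic voicing): no segment meets the environment; /poekkuvaedegugev/ is unchanged.
Rule 3 (degemination): /kk/ is a geminate; the first /k/ deletes. /poekkuvaedegugev/ → poekuvaedegugev.
Rule 4 (intervocalic spirantization): /k/ is a stop between vowels /e/ and /u/, so it spirantizes to the fricative [x]. /d/ is a stop between vowels /e/ and /e/, so it spirantizes to the fricative [z]. /poekuvaedegugev/ → poexuvaezegugev.
Rule 5 (final devoicing): /v/ is a voiced obstruent in word-final position, so it devoices to [f]. /poexuvaezegugev/ → poexuvaezegugef.

poexuvaezegugef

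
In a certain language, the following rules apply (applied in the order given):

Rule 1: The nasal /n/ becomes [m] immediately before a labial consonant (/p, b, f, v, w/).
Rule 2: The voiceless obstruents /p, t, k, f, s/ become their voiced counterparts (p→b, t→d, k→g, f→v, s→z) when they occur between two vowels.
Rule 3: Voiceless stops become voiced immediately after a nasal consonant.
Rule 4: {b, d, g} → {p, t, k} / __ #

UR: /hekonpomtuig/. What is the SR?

Rule 1 (nasal place assimilation): /n/ precedes the labial consonant /p/, so it assimilates in place to [m]. /hekonpomtuig/ → hekompomtuig.
Rule 2 (intervocalic voicing): /k/ is a voiceless obstruent between vowels /e/ and /o/, so it voices to [g]. /hekompomtuig/ → hegompomtuig.
Rule 3 (post-nasal voicing): /p/ is a voiceless stop immediately after the nasal /m/, so it voices to [b]. /t/ is a voiceless stop immediately after the nasal /m/, so it voices to [d]. /hegompomtuig/ → hegombomduig.
Rule 4 (final devoicing): /g/ is a voiced stop in word-final position, so it devoices to [k]. /hegombomduig/ → hegombomduik.

hegombomduik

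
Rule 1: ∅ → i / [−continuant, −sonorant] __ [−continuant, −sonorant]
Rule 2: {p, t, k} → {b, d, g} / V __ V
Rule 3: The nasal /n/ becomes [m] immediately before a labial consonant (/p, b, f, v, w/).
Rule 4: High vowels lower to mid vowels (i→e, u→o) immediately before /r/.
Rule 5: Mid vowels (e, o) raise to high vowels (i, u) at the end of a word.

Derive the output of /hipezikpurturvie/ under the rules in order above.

hibezigibortorvii

Rule 1 (stop-cluster i-epenthesis): /k/ and /p/ form a stop–stop cluster, so [i] is inserted between them. /hipezikpurturvie/ → hipezikipurturvie.
Rule 2 (intervocalic voicing): /p/ is a voiceless stop between vowels /i/ and /e/, so it voices to [b]. /k/ is a voiceless stop between vowels /i/ and /i/, so it voices to [g]. /p/ is a voiceless stop between vowels /i/ and /u/, so it voices to [b]. /hipezikipurturvie/ → hibezigiburturvie.
Rule 3 (nasal place assimilation): no segment meets the environment; /hibezigiburturvie/ is unchanged.
Rule 4 (pre-rhotic lowering): /u/ is a high vowel immediately before /r/, so it lowers to [o]. /u/ is a high vowel immediately before /r/, so it lowers to [o]. /hibezigiburturvie/ → hibezigibortorvie.
Rule 5 (final vowel raising): /e/ is a mid vowel in word-final position, so it raises to [i]. /hibezigibortorvie/ → hibezigibortorvii.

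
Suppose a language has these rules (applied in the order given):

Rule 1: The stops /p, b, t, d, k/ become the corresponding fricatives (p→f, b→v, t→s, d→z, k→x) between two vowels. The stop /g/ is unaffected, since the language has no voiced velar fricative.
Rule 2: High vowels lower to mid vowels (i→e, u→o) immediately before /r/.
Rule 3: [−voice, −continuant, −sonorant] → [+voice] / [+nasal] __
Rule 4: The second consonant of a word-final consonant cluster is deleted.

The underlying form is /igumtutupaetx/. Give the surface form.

igumdusufaet

Rule 1 (intervocalic spirantization): /t/ is a stop between vowels /u/ and /u/, so it spirantizes to the fricative [s]. /p/ is a stop between vowels /u/ and /a/, so it spirantizes to the fricative [f]. /igumtutupaetx/ → igumtusufaetx.
Rule 2 (pre-rhotic lowering): no segment meets the environment; /igumtusufaetx/ is unchanged.
Rule 3 (post-nasal voicing): /t/ is a voiceless stop immediately after the nasal /m/, so it voices to [d]. /igumtusufaetx/ → igumdusufaetx.
Rule 4 (final cluster simplification): /x/ is the second consonant of a word-final cluster /tx/, so it deletes. /igumdusufaetx/ → igumdusufaet.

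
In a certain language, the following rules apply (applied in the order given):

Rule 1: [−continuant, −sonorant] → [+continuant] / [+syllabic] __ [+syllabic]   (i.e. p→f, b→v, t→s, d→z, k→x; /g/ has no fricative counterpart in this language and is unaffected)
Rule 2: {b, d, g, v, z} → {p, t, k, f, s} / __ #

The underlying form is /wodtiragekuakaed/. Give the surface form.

wodtiragexuaxaet

Rule 1 (intervocalic spirantization): /k/ is a stop between vowels /e/ and /u/, so it spirantizes to the fricative [x]. /k/ is a stop between vowels /a/ and /a/, so it spirantizes to the fricative [x]. /wodtiragekuakaed/ → wodtiragexuaxaed.
Rule 2 (final devoicing): /d/ is a voiced obstruent in word-final position, so it devoices to [t]. /wodtiragexuaxaed/ → wodtiragexuaxaet.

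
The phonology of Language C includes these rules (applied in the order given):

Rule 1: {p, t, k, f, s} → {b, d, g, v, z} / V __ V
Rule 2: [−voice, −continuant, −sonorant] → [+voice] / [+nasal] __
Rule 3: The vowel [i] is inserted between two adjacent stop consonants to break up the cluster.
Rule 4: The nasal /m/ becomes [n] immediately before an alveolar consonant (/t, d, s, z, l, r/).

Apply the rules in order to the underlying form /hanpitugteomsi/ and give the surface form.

hanbidugiteonsi

Rule 1 (intervocalic voicing): /t/ is a voiceless obstruent between vowels /i/ and /u/, so it voices to [d]. /hanpitugteomsi/ → hanpidugteomsi.
Rule 2 (post-nasal voicing): /p/ is a voiceless stop immediately after the nasal /n/, so it voices to [b]. /hanpidugteomsi/ → hanbidugteomsi.
Rule 3 (stop-cluster i-epenthesis): /g/ and /t/ form a stop–stop cluster, so [i] is inserted between them. /hanbidugteomsi/ → hanbidugiteomsi.
Rule 4 (nasal place assimilation): /m/ precedes the alveolar consonant /s/, so it assimilates in place to [n]. /hanbidugiteomsi/ → hanbidugiteonsi.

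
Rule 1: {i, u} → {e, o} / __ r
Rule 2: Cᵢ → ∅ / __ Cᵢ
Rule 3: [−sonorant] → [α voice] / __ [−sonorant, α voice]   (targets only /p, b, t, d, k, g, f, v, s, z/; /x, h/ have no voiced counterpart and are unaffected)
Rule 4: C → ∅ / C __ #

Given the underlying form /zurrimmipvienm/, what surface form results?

Rule 1 (pre-rhotic lowering): /u/ is a high vowel immediately before /r/, so it lowers to [o]. /zurrimmipvienm/ → zorrimmipvienm.
Rule 2 (degemination): /rr/ is a geminate; the first /r/ deletes. /mm/ is a geminate; the first /m/ deletes. /zorrimmipvienm/ → zorimipvienm.
Rule 3 (regressive voicing assimilation): /p/ precedes the voiced obstruent /v/, so it voices to [b] by assimilation. /zorimipvienm/ → zorimibvienm.
Rule 4 (final cluster simplification): /m/ is the second consonant of a word-final cluster /nm/, so it deletes. /zorimibvienm/ → zorimibvien.

zorimibvien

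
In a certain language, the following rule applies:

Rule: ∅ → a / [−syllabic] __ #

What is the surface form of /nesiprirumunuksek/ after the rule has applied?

the form ends in the consonant /k/, so [a] is inserted word-finally.
Surface form: [nesiprirumunukseka].

nesiprirumunukseka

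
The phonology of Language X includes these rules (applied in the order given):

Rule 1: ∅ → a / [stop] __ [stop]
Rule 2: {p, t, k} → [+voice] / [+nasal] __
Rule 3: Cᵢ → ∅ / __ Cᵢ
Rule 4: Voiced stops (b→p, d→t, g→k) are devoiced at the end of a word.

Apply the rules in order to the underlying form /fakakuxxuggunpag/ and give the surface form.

fakakuxugagunbak

Rule 1 (stop-cluster a-epenthesis): /g/ and /g/ form a stop–stop cluster, so [a] is inserted between them. /fakakuxxuggunpag/ → fakakuxxugagunpag.
Rule 2 (post-nasal voicing): /p/ is a voiceless stop immediately after the nasal /n/, so it voices to [b]. /fakakuxxugagunpag/ → fakakuxxugagunbag.
Rule 3 (degemination): /xx/ is a geminate; the first /x/ deletes. /fakakuxxugagunbag/ → fakakuxugagunbag.
Rule 4 (final devoicing): /g/ is a voiced stop in word-final position, so it devoices to [k]. /fakakuxugagunbag/ → fakakuxugagunbak.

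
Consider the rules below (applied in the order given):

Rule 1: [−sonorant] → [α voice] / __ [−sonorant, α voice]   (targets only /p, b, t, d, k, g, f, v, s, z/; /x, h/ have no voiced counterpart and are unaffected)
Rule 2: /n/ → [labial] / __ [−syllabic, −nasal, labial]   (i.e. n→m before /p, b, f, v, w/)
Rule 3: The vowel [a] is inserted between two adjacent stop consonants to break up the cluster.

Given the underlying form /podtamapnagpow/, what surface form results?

potatamapnakapow

Rule 1 (regressive voicing assimilation): /d/ precedes the voiceless obstruent /t/, so it devoices to [t] by assimilation. /g/ precedes the voiceless obstruent /p/, so it devoices to [k] by assimilation. /podtamapnagpow/ → pottamapnakpow.
Rule 2 (nasal place assimilation): no segment meets the environment; /pottamapnakpow/ is unchanged.
Rule 3 (stop-cluster a-epenthesis): /t/ and /t/ form a stop–stop cluster, so [a] is inserted between them. /k/ and /p/ form a stop–stop cluster, so [a] is inserted between them. /pottamapnakpow/ → potatamapnakapow.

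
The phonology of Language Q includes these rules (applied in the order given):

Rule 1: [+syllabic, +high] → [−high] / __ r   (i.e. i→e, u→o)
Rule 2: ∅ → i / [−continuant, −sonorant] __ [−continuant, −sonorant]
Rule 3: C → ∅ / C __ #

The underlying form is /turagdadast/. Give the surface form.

toragidadas

Rule 1 (pre-rhotic lowering): /u/ is a high vowel immediately before /r/, so it lowers to [o]. /turagdadast/ → toragdadast.
Rule 2 (stop-cluster i-epenthesis): /g/ and /d/ form a stop–stop cluster, so [i] is inserted between them. /toragdadast/ → toragidadast.
Rule 3 (final cluster simplification): /t/ is the second consonant of a word-final cluster /st/, so it deletes. /toragidadast/ → toragidadas.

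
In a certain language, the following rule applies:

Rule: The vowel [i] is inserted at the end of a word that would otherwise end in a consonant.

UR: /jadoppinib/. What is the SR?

the form ends in the consonant /b/, so [i] is inserted word-finally.
Surface form: [jadoppinibi].

jadoppinibi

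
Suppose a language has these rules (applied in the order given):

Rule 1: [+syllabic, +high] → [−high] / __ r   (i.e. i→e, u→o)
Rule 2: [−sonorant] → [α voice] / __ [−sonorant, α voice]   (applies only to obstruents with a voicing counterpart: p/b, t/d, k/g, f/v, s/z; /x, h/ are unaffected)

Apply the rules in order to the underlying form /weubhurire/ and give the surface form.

weuphorere

Rule 1 (pre-rhotic lowering): /u/ is a high vowel immediately before /r/, so it lowers to [o]. /i/ is a high vowel immediately before /r/, so it lowers to [e]. /weubhurire/ → weubhorere.
Rule 2 (regressive voicing assimilation): /b/ precedes the voiceless obstruent /h/, so it devoices to [p] by assimilation. /weubhorere/ → weuphorere.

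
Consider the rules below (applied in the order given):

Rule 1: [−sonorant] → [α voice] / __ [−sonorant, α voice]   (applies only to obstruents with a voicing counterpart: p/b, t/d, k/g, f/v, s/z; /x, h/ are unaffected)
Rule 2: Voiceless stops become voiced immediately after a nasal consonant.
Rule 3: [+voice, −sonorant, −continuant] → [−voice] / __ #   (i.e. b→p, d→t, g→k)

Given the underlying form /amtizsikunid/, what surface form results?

Rule 1 (regressive voicing assimilation): /z/ precedes the voiceless obstruent /s/, so it devoices to [s] by assimilation. /amtizsikunid/ → amtissikunid.
Rule 2 (post-nasal voicing): /t/ is a voiceless stop immediately after the nasal /m/, so it voices to [d]. /amtissikunid/ → amdissikunid.
Rule 3 (final devoicing): /d/ is a voiced stop in word-final position, so it devoices to [t]. /amdissikunid/ → amdissikunit.

amdissikunit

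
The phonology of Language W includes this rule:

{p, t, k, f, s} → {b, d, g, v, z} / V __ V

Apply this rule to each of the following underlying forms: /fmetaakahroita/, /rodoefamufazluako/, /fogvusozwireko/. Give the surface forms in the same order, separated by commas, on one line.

fmedaagahroida, rodoevamuvazluago, fogvuzozwirego

/fmetaakahroita/: /t/ is a voiceless obstruent between vowels /e/ and /a/, so it voices to [d]. /k/ is a voiceless obstruent between vowels /a/ and /a/, so it voices to [g]. /t/ is a voiceless obstruent between vowels /i/ and /a/, so it voices to [d]. → [fmedaagahroida].
/rodoefamufazluako/: /f/ is a voiceless obstruent between vowels /e/ and /a/, so it voices to [v]. /f/ is a voiceless obstruent between vowels /u/ and /a/, so it voices to [v]. /k/ is a voiceless obstruent between vowels /a/ and /o/, so it voices to [g]. → [rodoevamuvazluago].
/fogvusozwireko/: /s/ is a voiceless obstruent between vowels /u/ and /o/, so it voices to [z]. /k/ is a voiceless obstruent between vowels /e/ and /o/, so it voices to [g]. → [fogvuzozwirego].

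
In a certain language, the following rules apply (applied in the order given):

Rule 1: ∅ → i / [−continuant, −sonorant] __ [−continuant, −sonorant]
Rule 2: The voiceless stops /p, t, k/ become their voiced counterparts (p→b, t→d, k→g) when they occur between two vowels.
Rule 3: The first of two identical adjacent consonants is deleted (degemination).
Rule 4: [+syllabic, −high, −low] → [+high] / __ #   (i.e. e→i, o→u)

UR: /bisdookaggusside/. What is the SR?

Rule 1 (stop-cluster i-epenthesis): /g/ and /g/ form a stop–stop cluster, so [i] is inserted between them. /bisdookaggusside/ → bisdookagigusside.
Rule 2 (intervocalic voicing): /k/ is a voiceless stop between vowels /o/ and /a/, so it voices to [g]. /bisdookagigusside/ → bisdoogagigusside.
Rule 3 (degemination): /ss/ is a geminate; the first /s/ deletes. /bisdoogagigusside/ → bisdoogagiguside.
Rule 4 (final vowel raising): /e/ is a mid vowel in word-final position, so it raises to [i]. /bisdoogagiguside/ → bisdoogagigusidi.

bisdoogagigusidi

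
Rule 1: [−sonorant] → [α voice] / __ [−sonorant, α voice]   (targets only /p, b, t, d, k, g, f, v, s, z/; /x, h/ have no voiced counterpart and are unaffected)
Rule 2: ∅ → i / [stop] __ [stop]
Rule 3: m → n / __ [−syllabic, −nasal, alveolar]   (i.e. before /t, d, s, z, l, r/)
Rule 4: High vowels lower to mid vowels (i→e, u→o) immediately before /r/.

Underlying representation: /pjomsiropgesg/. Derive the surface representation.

pjonserobigezg

Rule 1 (regressive voicing assimilation): /p/ precedes the voiced obstruent /g/, so it voices to [b] by assimilation. /s/ precedes the voiced obstruent /g/, so it voices to [z] by assimilation. /pjomsiropgesg/ → pjomsirobgezg.
Rule 2 (stop-cluster i-epenthesis): /b/ and /g/ form a stop–stop cluster, so [i] is inserted between them. /pjomsirobgezg/ → pjomsirobigezg.
Rule 3 (nasal place assimilation): /m/ precedes the alveolar consonant /s/, so it assimilates in place to [n]. /pjomsirobigezg/ → pjonsirobigezg.
Rule 4 (pre-rhotic lowering): /i/ is a high vowel immediately before /r/, so it lowers to [e]. /pjonsirobigezg/ → pjonserobigezg.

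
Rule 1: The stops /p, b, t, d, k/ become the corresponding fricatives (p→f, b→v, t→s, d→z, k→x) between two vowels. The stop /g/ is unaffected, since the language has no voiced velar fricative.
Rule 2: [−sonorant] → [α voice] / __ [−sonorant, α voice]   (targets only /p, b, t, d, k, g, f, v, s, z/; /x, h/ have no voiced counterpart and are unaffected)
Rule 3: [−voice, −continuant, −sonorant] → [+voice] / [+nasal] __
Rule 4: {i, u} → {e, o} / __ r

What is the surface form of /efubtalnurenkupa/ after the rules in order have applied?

efuptalnorengufa

Rule 1 (intervocalic spirantization): /p/ is a stop between vowels /u/ and /a/, so it spirantizes to the fricative [f]. /efubtalnurenkupa/ → efubtalnurenkufa.
Rule 2 (regressive voicing assimilation): /b/ precedes the voiceless obstruent /t/, so it devoices to [p] by assimilation. /efubtalnurenkufa/ → efuptalnurenkufa.
Rule 3 (post-nasal voicing): /k/ is a voiceless stop immediately after the nasal /n/, so it voices to [g]. /efuptalnurenkufa/ → efuptalnurengufa.
Rule 4 (pre-rhotic lowering): /u/ is a high vowel immediately before /r/, so it lowers to [o]. /efuptalnurengufa/ → efuptalnorengufa.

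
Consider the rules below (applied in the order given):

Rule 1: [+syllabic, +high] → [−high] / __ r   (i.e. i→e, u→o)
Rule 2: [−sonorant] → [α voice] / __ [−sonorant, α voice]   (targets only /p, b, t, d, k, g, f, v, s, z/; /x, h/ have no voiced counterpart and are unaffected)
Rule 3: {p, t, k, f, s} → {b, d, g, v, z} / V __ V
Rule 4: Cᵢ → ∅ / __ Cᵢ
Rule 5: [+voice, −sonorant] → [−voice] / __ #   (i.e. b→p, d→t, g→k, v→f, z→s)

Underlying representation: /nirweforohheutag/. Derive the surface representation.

Rule 1 (pre-rhotic lowering): /i/ is a high vowel immediately before /r/, so it lowers to [e]. /nirweforohheutag/ → nerweforohheutag.
Rule 2 (regressive voicing assimilation): no segment meets the environment; /nerweforohheutag/ is unchanged.
Rule 3 (intervocalic voicing): /f/ is a voiceless obstruent between vowels /e/ and /o/, so it voices to [v]. /t/ is a voiceless obstruent between vowels /u/ and /a/, so it voices to [d]. /nerweforohheutag/ → nerwevorohheudag.
Rule 4 (degemination): /hh/ is a geminate; the first /h/ deletes. /nerwevorohheudag/ → nerwevoroheudag.
Rule 5 (final devoicing): /g/ is a voiced obstruent in word-final position, so it devoices to [k]. /nerwevoroheudag/ → nerwevoroheudak.

nerwevoroheudak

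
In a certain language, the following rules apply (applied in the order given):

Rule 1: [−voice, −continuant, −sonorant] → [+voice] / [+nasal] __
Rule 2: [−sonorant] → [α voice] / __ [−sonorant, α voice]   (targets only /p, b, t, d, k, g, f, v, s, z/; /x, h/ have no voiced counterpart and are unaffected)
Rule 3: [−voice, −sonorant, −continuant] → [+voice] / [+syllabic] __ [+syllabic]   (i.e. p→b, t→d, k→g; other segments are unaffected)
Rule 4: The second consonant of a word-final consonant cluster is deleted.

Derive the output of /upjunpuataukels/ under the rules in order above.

Rule 1 (post-nasal voicing): /p/ is a voiceless stop immediately after the nasal /n/, so it voices to [b]. /upjunpuataukels/ → upjunbuataukels.
Rule 2 (regressive voicing assimilation): no segment meets the environment; /upjunbuataukels/ is unchanged.
Rule 3 (intervocalic voicing): /t/ is a voiceless stop between vowels /a/ and /a/, so it voices to [d]. /k/ is a voiceless stop between vowels /u/ and /e/, so it voices to [g]. /upjunbuataukels/ → upjunbuadaugels.
Rule 4 (final cluster simplification): /s/ is the second consonant of a word-final cluster /ls/, so it deletes. /upjunbuadaugels/ → upjunbuadaugel.

upjunbuadaugel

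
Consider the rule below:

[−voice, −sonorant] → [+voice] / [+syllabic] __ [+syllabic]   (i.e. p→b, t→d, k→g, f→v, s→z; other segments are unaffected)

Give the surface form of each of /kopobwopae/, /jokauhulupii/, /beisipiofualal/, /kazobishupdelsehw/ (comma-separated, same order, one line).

/kopobwopae/: /p/ is a voiceless obstruent between vowels /o/ and /o/, so it voices to [b]. /p/ is a voiceless obstruent between vowels /o/ and /a/, so it voices to [b]. → [kobobwobae].
/jokauhulupii/: /k/ is a voiceless obstruent between vowels /o/ and /a/, so it voices to [g]. /p/ is a voiceless obstruent between vowels /u/ and /i/, so it voices to [b]. → [jogauhulubii].
/beisipiofualal/: /s/ is a voiceless obstruent between vowels /i/ and /i/, so it voices to [z]. /p/ is a voiceless obstruent between vowels /i/ and /i/, so it voices to [b]. /f/ is a voiceless obstruent between vowels /o/ and /u/, so it voices to [v]. → [beizibiovualal].
/kazobishupdelsehw/: the rule's environment is not met; surfaces unchanged as [kazobishupdelsehw].

kobobwobae, jogauhulubii, beizibiovualal, kazobishupdelsehw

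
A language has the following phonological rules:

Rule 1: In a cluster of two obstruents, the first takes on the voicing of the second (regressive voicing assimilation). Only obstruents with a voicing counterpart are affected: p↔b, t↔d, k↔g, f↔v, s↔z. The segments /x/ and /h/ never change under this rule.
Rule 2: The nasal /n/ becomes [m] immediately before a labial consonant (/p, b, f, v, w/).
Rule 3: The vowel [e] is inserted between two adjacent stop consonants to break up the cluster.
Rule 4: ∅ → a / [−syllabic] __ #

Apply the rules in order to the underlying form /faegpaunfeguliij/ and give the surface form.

Rule 1 (regressive voicing assimilation): /g/ precedes the voiceless obstruent /p/, so it devoices to [k] by assimilation. /faegpaunfeguliij/ → faekpaunfeguliij.
Rule 2 (nasal place assimilation): /n/ precedes the labial consonant /f/, so it assimilates in place to [m]. /faekpaunfeguliij/ → faekpaumfeguliij.
Rule 3 (stop-cluster e-epenthesis): /k/ and /p/ form a stop–stop cluster, so [e] is inserted between them. /faekpaumfeguliij/ → faekepaumfeguliij.
Rule 4 (final a-epenthesis): the form ends in the consonant /j/, so [a] is inserted word-finally. /faekepaumfeguliij/ → faekepaumfeguliija.

faekepaumfeguliija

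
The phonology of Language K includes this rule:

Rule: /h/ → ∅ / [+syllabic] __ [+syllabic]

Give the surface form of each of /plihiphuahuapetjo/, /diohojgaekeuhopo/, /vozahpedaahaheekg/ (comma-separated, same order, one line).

pliiphuauapetjo, dioojgaekeuopo, vozahpedaaaeekg

/plihiphuahuapetjo/: /h/ occurs between vowels /i/ and /i/, so it deletes. /h/ occurs between vowels /a/ and /u/, so it deletes. → [pliiphuauapetjo].
/diohojgaekeuhopo/: /h/ occurs between vowels /o/ and /o/, so it deletes. /h/ occurs between vowels /u/ and /o/, so it deletes. → [dioojgaekeuopo].
/vozahpedaahaheekg/: /h/ occurs between vowels /a/ and /a/, so it deletes. /h/ occurs between vowels /a/ and /e/, so it deletes. → [vozahpedaaaeekg].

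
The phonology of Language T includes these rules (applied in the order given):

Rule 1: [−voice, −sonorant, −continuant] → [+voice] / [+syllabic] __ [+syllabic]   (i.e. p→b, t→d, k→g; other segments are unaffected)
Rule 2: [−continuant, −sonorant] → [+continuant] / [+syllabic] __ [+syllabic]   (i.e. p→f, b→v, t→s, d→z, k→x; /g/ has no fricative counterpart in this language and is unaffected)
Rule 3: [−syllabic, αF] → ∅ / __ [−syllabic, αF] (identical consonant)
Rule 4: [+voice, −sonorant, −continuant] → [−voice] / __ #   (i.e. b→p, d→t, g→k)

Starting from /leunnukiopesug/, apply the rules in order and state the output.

leunugiovesuk

Rule 1 (intervocalic voicing): /k/ is a voiceless stop between vowels /u/ and /i/, so it voices to [g]. /p/ is a voiceless stop between vowels /o/ and /e/, so it voices to [b]. /leunnukiopesug/ → leunnugiobesug.
Rule 2 (intervocalic spirantization): /b/ is a stop between vowels /o/ and /e/, so it spirantizes to the fricative [v]. /leunnugiobesug/ → leunnugiovesug.
Rule 3 (degemination): /nn/ is a geminate; the first /n/ deletes. /leunnugiovesug/ → leunugiovesug.
Rule 4 (final devoicing): /g/ is a voiced stop in word-final position, so it devoices to [k]. /leunugiovesug/ → leunugiovesuk.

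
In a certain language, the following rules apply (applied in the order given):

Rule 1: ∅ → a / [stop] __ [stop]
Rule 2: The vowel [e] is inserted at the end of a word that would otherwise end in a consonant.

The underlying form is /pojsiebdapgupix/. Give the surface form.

pojsiebadapagupixe

Rule 1 (stop-cluster a-epenthesis): /b/ and /d/ form a stop–stop cluster, so [a] is inserted between them. /p/ and /g/ form a stop–stop cluster, so [a] is inserted between them. /pojsiebdapgupix/ → pojsiebadapagupix.
Rule 2 (final e-epenthesis): the form ends in the consonant /x/, so [e] is inserted word-finally. /pojsiebadapagupix/ → pojsiebadapagupixe.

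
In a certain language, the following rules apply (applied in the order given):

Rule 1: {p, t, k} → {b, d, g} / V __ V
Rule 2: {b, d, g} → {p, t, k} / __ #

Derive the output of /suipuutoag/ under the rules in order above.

Rule 1 (intervocalic voicing): /p/ is a voiceless stop between vowels /i/ and /u/, so it voices to [b]. /t/ is a voiceless stop between vowels /u/ and /o/, so it voices to [d]. /suipuutoag/ → suibuudoag.
Rule 2 (final devoicing): /g/ is a voiced stop in word-final position, so it devoices to [k]. /suibuudoag/ → suibuudoak.

suibuudoak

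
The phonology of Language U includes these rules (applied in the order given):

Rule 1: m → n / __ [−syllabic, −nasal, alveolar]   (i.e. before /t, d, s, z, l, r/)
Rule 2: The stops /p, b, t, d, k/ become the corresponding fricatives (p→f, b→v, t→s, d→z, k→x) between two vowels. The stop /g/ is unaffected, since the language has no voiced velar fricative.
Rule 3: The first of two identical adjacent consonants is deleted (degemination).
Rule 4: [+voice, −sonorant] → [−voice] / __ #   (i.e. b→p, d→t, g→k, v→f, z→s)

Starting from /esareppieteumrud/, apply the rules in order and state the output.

Rule 1 (nasal place assimilation): /m/ precedes the alveolar consonant /r/, so it assimilates in place to [n]. /esareppieteumrud/ → esareppieteunrud.
Rule 2 (intervocalic spirantization): /t/ is a stop between vowels /e/ and /e/, so it spirantizes to the fricative [s]. /esareppieteunrud/ → esareppieseunrud.
Rule 3 (degemination): /pp/ is a geminate; the first /p/ deletes. /esareppieseunrud/ → esarepieseunrud.
Rule 4 (final devoicing): /d/ is a voiced obstruent in word-final position, so it devoices to [t]. /esarepieseunrud/ → esarepieseunrut.

esarepieseunrut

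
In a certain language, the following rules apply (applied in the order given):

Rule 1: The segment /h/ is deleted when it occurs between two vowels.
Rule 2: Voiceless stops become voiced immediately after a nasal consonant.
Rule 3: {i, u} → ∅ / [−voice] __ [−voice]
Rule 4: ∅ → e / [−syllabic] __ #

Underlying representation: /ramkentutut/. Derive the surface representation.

Rule 1 (intervocalic h-deletion): no segment meets the environment; /ramkentutut/ is unchanged.
Rule 2 (post-nasal voicing): /k/ is a voiceless stop immediately after the nasal /m/, so it voices to [g]. /t/ is a voiceless stop immediately after the nasal /n/, so it voices to [d]. /ramkentutut/ → ramgendutut.
Rule 3 (high vowel syncope): /u/ is a high vowel flanked by voiceless consonants /t/ and /t/, so it deletes. /ramgendutut/ → ramgendutt.
Rule 4 (final e-epenthesis): the form ends in the consonant /t/, so [e] is inserted word-finally. /ramgendutt/ → ramgendutte.

ramgendutte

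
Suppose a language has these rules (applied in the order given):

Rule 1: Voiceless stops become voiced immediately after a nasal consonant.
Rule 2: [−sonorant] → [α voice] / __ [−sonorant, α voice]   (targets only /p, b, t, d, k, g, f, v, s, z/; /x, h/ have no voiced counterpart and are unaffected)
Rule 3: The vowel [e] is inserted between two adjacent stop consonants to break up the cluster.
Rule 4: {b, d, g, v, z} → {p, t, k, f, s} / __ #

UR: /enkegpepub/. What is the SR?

Rule 1 (post-nasal voicing): /k/ is a voiceless stop immediately after the nasal /n/, so it voices to [g]. /enkegpepub/ → engegpepub.
Rule 2 (regressive voicing assimilation): /g/ precedes the voiceless obstruent /p/, so it devoices to [k] by assimilation. /engegpepub/ → engekpepub.
Rule 3 (stop-cluster e-epenthesis): /k/ and /p/ form a stop–stop cluster, so [e] is inserted between them. /engekpepub/ → engekepepub.
Rule 4 (final devoicing): /b/ is a voiced obstruent in word-final position, so it devoices to [p]. /engekepepub/ → engekepepup.

engekepepup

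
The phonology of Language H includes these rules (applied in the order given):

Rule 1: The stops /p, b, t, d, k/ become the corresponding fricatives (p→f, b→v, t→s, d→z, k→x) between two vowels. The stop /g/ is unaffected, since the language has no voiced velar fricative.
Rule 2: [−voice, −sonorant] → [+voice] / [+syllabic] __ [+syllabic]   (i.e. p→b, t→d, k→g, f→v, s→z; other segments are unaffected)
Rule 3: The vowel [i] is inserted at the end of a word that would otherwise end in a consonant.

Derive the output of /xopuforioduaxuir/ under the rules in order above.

Rule 1 (intervocalic spirantization): /p/ is a stop between vowels /o/ and /u/, so it spirantizes to the fricative [f]. /d/ is a stop between vowels /o/ and /u/, so it spirantizes to the fricative [z]. /xopuforioduaxuir/ → xofuforiozuaxuir.
Rule 2 (intervocalic voicing): /f/ is a voiceless obstruent between vowels /o/ and /u/, so it voices to [v]. /f/ is a voiceless obstruent between vowels /u/ and /o/, so it voices to [v]. /xofuforiozuaxuir/ → xovuvoriozuaxuir.
Rule 3 (final i-epenthesis): the form ends in the consonant /r/, so [i] is inserted word-finally. /xovuvoriozuaxuir/ → xovuvoriozuaxuiri.

xovuvoriozuaxuiri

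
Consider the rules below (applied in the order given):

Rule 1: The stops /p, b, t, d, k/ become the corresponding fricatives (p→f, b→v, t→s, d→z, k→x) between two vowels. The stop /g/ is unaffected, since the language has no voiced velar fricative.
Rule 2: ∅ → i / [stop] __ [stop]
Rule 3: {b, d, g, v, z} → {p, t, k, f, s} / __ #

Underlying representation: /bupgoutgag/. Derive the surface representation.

bupigoutigak

Rule 1 (intervocalic spirantization): no segment meets the environment; /bupgoutgag/ is unchanged.
Rule 2 (stop-cluster i-epenthesis): /p/ and /g/ form a stop–stop cluster, so [i] is inserted between them. /t/ and /g/ form a stop–stop cluster, so [i] is inserted between them. /bupgoutgag/ → bupigoutigag.
Rule 3 (final devoicing): /g/ is a voiced obstruent in word-final position, so it devoices to [k]. /bupigoutigag/ → bupigoutigak.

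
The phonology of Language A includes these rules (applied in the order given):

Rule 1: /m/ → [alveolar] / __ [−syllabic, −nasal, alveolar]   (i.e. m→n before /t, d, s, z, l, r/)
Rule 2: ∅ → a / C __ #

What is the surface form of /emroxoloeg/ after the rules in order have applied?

enroxoloega

Rule 1 (nasal place assimilation): /m/ precedes the alveolar consonant /r/, so it assimilates in place to [n]. /emroxoloeg/ → enroxoloeg.
Rule 2 (final a-epenthesis): the form ends in the consonant /g/, so [a] is inserted word-finally. /enroxoloeg/ → enroxoloega.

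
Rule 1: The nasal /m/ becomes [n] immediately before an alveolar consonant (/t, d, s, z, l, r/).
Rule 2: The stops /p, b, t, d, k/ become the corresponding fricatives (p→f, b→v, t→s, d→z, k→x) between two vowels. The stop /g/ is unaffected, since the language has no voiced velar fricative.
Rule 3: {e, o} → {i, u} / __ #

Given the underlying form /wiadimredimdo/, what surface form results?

Rule 1 (nasal place assimilation): /m/ precedes the alveolar consonant /r/, so it assimilates in place to [n]. /m/ precedes the alveolar consonant /d/, so it assimilates in place to [n]. /wiadimredimdo/ → wiadinredindo.
Rule 2 (intervocalic spirantization): /d/ is a stop between vowels /a/ and /i/, so it spirantizes to the fricative [z]. /d/ is a stop between vowels /e/ and /i/, so it spirantizes to the fricative [z]. /wiadinredindo/ → wiazinrezindo.
Rule 3 (final vowel raising): /o/ is a mid vowel in word-final position, so it raises to [u]. /wiazinrezindo/ → wiazinrezindu.

wiazinrezindu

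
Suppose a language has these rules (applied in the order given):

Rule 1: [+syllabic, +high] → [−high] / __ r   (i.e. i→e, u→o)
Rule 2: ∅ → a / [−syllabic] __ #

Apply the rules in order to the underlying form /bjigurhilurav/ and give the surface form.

bjigorhilorava

Rule 1 (pre-rhotic lowering): /u/ is a high vowel immediately before /r/, so it lowers to [o]. /u/ is a high vowel immediately before /r/, so it lowers to [o]. /bjigurhilurav/ → bjigorhilorav.
Rule 2 (final a-epenthesis): the form ends in the consonant /v/, so [a] is inserted word-finally. /bjigorhilorav/ → bjigorhilorava.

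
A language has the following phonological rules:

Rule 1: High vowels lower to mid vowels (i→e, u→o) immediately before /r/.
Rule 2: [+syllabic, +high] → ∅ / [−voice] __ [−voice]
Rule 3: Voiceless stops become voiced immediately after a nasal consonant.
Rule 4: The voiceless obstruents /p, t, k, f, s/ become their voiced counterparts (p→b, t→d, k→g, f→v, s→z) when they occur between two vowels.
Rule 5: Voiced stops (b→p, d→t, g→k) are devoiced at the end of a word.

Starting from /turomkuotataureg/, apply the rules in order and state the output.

toromguodadaorek

Rule 1 (pre-rhotic lowering): /u/ is a high vowel immediately before /r/, so it lowers to [o]. /u/ is a high vowel immediately before /r/, so it lowers to [o]. /turomkuotataureg/ → toromkuotataoreg.
Rule 2 (high vowel syncope): no segment meets the environment; /toromkuotataoreg/ is unchanged.
Rule 3 (post-nasal voicing): /k/ is a voiceless stop immediately after the nasal /m/, so it voices to [g]. /toromkuotataoreg/ → toromguotataoreg.
Rule 4 (intervocalic voicing): /t/ is a voiceless obstruent between vowels /o/ and /a/, so it voices to [d]. /t/ is a voiceless obstruent between vowels /a/ and /a/, so it voices to [d]. /toromguotataoreg/ → toromguodadaoreg.
Rule 5 (final devoicing): /g/ is a voiced stop in word-final position, so it devoices to [k]. /toromguodadaoreg/ → toromguodadaorek.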